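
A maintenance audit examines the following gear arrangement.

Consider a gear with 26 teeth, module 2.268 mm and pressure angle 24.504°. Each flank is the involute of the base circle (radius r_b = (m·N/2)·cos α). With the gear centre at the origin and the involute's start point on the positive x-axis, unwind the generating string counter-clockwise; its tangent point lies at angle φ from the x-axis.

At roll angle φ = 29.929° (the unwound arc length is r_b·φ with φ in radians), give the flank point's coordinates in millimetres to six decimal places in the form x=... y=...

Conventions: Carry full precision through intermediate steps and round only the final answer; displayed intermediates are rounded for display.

single-mesh involute tooth geometry (26T wheel at module 2.268)
pitch radius r_p = m·N/2 = 2.268·26/2 = 29.484000
base radius r_b = r_p·cos α = 29.484000·cos 24.504° = 26.828444
roll angle φ = 29.929° = 0.52235959 rad
x = r_b·(cos φ + φ·sin φ) = 30.242722
y = r_b·(sin φ − φ·cos φ) = 1.240184

x=30.242722 y=1.240184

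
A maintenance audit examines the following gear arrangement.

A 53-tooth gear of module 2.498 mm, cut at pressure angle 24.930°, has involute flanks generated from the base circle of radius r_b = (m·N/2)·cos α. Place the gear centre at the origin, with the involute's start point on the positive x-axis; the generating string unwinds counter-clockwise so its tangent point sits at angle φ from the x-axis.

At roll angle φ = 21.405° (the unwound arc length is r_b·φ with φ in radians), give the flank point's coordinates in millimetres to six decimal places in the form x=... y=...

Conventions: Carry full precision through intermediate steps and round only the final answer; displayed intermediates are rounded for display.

class = single-mesh tooth geometry [base-circle involute, m = 2.498, 53T]
pitch radius r_p = m·N/2 = 2.498·53/2 = 66.197000
base radius r_b = r_p·cos α = 66.197000·cos 24.930° = 60.028991
roll angle φ = 21.405° = 0.37358773 rad
x = r_b·(cos φ + φ·sin φ) = 64.073013
y = r_b·(sin φ − φ·cos φ) = 1.028831

x=64.073013 y=1.028831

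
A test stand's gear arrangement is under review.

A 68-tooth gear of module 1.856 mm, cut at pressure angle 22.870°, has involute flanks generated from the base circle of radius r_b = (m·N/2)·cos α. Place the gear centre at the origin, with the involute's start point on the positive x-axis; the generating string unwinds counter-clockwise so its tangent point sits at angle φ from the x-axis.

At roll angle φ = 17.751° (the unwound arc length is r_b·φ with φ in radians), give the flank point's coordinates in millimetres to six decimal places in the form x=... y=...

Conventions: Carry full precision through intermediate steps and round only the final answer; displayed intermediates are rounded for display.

x=60.867155 y=0.570828

single-mesh involute tooth geometry (68T wheel at module 1.856)
pitch radius r_p = m·N/2 = 1.856·68/2 = 63.104000
base radius r_b = r_p·cos α = 63.104000·cos 22.870° = 58.143333
roll angle φ = 17.751° = 0.30981340 rad
x = r_b·(cos φ + φ·sin φ) = 60.867155
y = r_b·(sin φ − φ·cos φ) = 0.570828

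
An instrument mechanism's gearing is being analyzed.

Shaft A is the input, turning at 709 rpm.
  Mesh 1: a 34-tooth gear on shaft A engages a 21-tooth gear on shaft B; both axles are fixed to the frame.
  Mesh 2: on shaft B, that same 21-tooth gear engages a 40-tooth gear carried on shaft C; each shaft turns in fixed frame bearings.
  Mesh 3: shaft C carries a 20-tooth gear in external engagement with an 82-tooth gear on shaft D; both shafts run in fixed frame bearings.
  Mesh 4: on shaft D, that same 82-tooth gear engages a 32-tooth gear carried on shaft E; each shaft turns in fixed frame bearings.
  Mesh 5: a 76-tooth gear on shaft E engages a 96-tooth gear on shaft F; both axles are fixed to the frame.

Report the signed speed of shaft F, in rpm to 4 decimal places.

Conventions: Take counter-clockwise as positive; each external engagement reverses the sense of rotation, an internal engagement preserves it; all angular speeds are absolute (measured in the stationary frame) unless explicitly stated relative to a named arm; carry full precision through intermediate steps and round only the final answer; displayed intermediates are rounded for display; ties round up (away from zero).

5-mesh fixed-axis compound train (all bearings frame-fixed)
mesh 1 [34T→21T]: ω = 709.0000×34/21 = 1147.9048 rpm, sense flips to −
mesh 2 [21T→40T]: ω = 1147.9048×21/40 = 602.6500 rpm, sense flips to +
mesh 3 [20T→82T]: ω = 602.6500×20/82 = 146.9878 rpm, sense flips to −
mesh 4 [82T→32T]: ω = 146.9878×82/32 = 376.6563 rpm, sense flips to +
mesh 5 [76T→96T]: ω = 376.6563×76/96 = 298.1862 rpm, sense flips to −
signed output speed = -298.1862 rpm

-298.1862 rpm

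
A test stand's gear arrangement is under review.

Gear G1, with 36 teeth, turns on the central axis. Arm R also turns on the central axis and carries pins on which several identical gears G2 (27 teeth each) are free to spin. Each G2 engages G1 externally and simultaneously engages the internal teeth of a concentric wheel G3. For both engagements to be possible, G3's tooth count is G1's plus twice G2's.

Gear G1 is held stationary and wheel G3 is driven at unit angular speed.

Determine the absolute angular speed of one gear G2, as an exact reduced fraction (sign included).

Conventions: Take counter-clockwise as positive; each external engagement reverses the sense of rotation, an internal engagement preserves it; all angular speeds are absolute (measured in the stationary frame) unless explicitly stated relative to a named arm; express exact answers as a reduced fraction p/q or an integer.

5/3

planetary set (36T centre, 27T on arm, 90T internal) — Willis relation
ring teeth: 36 + 2·27 = 90
36(ω_sun−ω_arm) = −90(ω_ring−ω_arm),  ω_sun = 0, ω_ring = 1
36(0−ω_arm) = −90(1−ω_arm)  ⇒  126·ω_arm = 90  ⇒  ω_arm = 5/7
sun–planet mesh: 36·(0−5/7) = −27·(ω_p−ω_arm)  ⇒  ω_p−ω_arm = 20/21
ω_p = 5/7 + 20/21 = 5/3
exact speed ratio = 5/3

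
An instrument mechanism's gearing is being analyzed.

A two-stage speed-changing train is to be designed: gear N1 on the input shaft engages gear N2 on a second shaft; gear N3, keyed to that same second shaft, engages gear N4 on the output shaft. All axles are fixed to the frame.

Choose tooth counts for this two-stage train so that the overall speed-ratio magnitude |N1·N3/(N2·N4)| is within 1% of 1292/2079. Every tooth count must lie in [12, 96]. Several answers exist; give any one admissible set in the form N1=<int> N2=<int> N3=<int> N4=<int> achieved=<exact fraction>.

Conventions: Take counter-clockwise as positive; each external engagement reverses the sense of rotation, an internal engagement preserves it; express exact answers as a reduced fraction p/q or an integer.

N1=17 N2=27 N3=76 N4=77 achieved=1292/2079

topology: fixed-axis compound train — 2 stages, target 1292/2079
target = 1292/2079 in lowest terms: an exact hit needs N1·N3 = k·1292 and N2·N4 = k·2079 for one integer k, every count in [12, 96]; additionally prefer no 1:1 stage (N1 ≠ N2, N3 ≠ N4)
k = 1: N1·N3 = 1292 = 17·76, N2·N4 = 2079 = 27·77
achieved = 17·76/(27·77) = 1292/2079; |achieved − target| = 0 ≤ 323/51975 ✓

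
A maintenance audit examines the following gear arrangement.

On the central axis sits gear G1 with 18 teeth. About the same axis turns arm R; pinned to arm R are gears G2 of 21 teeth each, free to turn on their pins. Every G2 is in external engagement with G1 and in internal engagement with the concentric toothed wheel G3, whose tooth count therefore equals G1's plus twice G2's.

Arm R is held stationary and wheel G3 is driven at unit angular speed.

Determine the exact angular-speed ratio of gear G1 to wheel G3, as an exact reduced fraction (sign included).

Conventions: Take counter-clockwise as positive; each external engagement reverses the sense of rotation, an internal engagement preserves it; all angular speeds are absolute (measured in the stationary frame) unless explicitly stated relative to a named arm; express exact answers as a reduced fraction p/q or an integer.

topology: planetary set — G1 18T / G2 21T / G3 60T, arm = carrier (Willis)
ring teeth: 18 + 2·21 = 60
18(ω_sun−ω_arm) = −60(ω_ring−ω_arm),  ω_arm = 0, ω_ring = 1
ω_sun = 0 − (60/18)(1−0) = -10/3
ω_out/ω_in = -10/3

-10/3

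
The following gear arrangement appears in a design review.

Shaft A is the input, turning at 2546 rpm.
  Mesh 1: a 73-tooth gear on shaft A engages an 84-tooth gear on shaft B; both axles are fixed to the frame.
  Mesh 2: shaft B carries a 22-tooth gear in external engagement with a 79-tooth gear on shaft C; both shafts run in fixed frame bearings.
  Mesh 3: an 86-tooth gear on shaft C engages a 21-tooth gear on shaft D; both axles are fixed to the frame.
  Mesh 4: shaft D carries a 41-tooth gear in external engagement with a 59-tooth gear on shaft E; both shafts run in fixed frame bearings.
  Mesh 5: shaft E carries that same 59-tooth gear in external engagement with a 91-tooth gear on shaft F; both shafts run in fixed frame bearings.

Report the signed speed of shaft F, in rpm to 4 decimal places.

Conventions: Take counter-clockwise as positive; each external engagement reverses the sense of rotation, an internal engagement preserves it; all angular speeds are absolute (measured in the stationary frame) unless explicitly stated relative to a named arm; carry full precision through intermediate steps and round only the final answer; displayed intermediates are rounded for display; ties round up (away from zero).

class = fixed-axis compound train [5 meshes; 5 ratios multiply, 5 sense flips]
mesh 1 [73T→84T]: ω = 2546.0000×73/84 = 2212.5952 rpm, sense flips to −
mesh 2 [22T→79T]: ω = 2212.5952×22/79 = 616.1658 rpm, sense flips to +
mesh 3 [86T→21T]: ω = 616.1658×86/21 = 2523.3455 rpm, sense flips to −
mesh 4 [41T→59T]: ω = 2523.3455×41/59 = 1753.5113 rpm, sense flips to +
mesh 5 [59T→91T]: ω = 1753.5113×59/91 = 1136.8919 rpm, sense flips to −
signed output speed = -1136.8919 rpm

-1136.8919 rpm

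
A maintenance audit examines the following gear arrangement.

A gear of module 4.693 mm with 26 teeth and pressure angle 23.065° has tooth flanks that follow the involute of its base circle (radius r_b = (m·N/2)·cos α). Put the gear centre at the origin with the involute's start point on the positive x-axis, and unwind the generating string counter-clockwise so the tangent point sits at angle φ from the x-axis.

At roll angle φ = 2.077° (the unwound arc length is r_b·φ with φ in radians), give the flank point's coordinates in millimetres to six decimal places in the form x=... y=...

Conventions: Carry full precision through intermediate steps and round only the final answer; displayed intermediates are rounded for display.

x=56.168870 y=0.000891

recognized (one wheel, involute flank): single-mesh tooth geometry, m = 4.693, N = 26
pitch radius r_p = m·N/2 = 4.693·26/2 = 61.009000
base radius r_b = r_p·cos α = 61.009000·cos 23.065° = 56.132001
roll angle φ = 2.077° = 0.03625049 rad
x = r_b·(cos φ + φ·sin φ) = 56.168870
y = r_b·(sin φ − φ·cos φ) = 0.000891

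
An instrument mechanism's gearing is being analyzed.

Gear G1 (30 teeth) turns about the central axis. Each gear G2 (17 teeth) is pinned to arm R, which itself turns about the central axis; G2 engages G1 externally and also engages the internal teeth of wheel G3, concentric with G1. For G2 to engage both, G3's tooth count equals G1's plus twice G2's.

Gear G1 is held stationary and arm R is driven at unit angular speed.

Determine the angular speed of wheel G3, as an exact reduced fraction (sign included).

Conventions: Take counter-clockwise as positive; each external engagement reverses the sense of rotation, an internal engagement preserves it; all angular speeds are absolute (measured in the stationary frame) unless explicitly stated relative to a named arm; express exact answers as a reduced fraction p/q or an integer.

47/32

recognized (axles ride arm R): planetary set, 30/17/64 teeth
ring teeth: 30 + 2·17 = 64
30(ω_sun−ω_arm) = −64(ω_ring−ω_arm),  ω_sun = 0, ω_arm = 1
ω_ring = 1 − (30/64)(0−1) = 47/32
exact speed ratio = 47/32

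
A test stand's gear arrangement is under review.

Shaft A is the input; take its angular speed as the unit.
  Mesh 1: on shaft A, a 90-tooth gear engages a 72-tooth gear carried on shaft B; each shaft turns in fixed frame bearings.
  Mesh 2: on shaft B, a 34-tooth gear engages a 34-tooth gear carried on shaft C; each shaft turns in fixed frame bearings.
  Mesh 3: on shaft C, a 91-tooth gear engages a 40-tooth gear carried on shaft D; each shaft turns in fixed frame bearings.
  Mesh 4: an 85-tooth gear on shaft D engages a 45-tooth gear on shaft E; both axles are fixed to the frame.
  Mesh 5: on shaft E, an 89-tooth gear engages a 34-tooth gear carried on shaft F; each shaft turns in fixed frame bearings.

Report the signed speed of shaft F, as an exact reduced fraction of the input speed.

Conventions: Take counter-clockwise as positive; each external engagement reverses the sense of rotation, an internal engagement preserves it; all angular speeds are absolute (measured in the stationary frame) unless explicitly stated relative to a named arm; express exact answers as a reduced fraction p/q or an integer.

-8099/576

5-mesh fixed-axis compound train (all bearings frame-fixed)
mesh 1 [90T→72T]: |ω|/ω_in = 1×90/72 = 5/4, sense flips to −
mesh 2 [34T→34T]: |ω|/ω_in = (5/4)×34/34 = 5/4, sense flips to +
mesh 3 [91T→40T]: |ω|/ω_in = (5/4)×91/40 = 91/32, sense flips to −
mesh 4 [85T→45T]: |ω|/ω_in = (91/32)×85/45 = 1547/288, sense flips to +
mesh 5 [89T→34T]: |ω|/ω_in = (1547/288)×89/34 = 8099/576, sense flips to −
signed output speed (× input speed) = -8099/576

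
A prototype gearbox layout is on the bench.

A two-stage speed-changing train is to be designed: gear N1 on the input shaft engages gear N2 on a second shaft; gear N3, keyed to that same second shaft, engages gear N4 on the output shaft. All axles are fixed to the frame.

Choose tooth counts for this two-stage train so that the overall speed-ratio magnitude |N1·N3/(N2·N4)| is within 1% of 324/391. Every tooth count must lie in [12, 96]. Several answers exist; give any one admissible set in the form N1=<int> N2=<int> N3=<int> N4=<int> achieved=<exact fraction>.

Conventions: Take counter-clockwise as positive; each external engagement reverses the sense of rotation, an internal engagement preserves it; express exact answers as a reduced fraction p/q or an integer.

topology: fixed-axis compound train — 2 stages, target 324/391
target = 324/391 in lowest terms: an exact hit needs N1·N3 = k·324 and N2·N4 = k·391 for one integer k, every count in [12, 96]; additionally prefer no 1:1 stage (N1 ≠ N2, N3 ≠ N4)
k = 1: N1·N3 = 324 = 12·27, N2·N4 = 391 = 17·23
achieved = 12·27/(17·23) = 324/391; |achieved − target| = 0 ≤ 81/9775 ✓

N1=12 N2=17 N3=27 N4=23 achieved=324/391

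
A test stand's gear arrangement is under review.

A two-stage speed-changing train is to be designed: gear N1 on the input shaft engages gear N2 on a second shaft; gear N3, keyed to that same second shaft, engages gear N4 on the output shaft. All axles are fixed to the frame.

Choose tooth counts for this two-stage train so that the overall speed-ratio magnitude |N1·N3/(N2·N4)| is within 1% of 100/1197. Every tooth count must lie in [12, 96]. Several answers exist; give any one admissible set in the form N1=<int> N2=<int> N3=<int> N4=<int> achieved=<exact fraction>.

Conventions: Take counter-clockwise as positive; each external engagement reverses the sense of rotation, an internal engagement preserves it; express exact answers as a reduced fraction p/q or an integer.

topology: fixed-axis compound train — 2 stages, target 100/1197
target = 100/1197 in lowest terms: an exact hit needs N1·N3 = k·100 and N2·N4 = k·1197 for one integer k, every count in [12, 96]; additionally prefer no 1:1 stage (N1 ≠ N2, N3 ≠ N4)
k = 1…2: no 1:1-free in-range split of k·100 and k·1197 into factor pairs; take k = 3
k = 3: N1·N3 = 300 = 12·25, N2·N4 = 3591 = 57·63
achieved = 12·25/(57·63) = 100/1197; |achieved − target| = 0 ≤ 1/1197 ✓

N1=12 N2=57 N3=25 N4=63 achieved=100/1197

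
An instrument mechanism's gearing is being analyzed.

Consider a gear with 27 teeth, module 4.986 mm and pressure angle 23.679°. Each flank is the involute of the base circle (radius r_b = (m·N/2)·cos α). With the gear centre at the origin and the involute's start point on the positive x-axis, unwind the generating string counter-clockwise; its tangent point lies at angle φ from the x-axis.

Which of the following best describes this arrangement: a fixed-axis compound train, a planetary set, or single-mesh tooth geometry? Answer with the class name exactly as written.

single-mesh tooth geometry

class = single-mesh tooth geometry [base-circle involute, m = 4.986, 27T]
classification: single-mesh tooth geometry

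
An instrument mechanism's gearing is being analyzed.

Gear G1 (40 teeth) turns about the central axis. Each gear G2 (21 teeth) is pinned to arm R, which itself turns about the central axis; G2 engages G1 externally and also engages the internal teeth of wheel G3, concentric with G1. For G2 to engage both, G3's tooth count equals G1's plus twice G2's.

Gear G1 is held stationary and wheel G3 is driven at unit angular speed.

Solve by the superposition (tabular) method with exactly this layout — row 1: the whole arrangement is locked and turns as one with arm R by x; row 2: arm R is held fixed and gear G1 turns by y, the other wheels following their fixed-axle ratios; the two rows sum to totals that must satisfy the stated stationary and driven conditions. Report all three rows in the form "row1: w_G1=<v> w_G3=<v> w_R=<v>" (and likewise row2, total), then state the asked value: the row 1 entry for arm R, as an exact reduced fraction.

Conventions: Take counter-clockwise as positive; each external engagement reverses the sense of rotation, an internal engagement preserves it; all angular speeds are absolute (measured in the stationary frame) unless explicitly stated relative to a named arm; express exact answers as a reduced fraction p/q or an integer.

row1: w_G1=41/61 w_G3=41/61 w_R=41/61
row2: w_G1=-41/61 w_G3=20/61 w_R=0
total: w_G1=0 w_G3=1 w_R=41/61
asked value: 41/61

class = planetary set [G3 = 40+2·21 = 82; Willis about the carrier]
row 1 — lock + rotate with arm: ω_sun = ω_ring = ω_arm = x
superposition row 2 [arm held]: sun y, ring −(40/82)·y, arm 0
boundary: total ω_sun = x + y = 0 and total ω_ring = x − (40/82)·y = 1  ⇒  y = -41/61, x = 41/61
row 2 ring = −(40/82)·(-41/61) = 20/61
totals (row 1 + row 2): sun 41/61 + (-41/61) = 0, ring 41/61 + 20/61 = 1, arm 41/61 + 0 = 41/61
asked cell (row1, arm) = 41/61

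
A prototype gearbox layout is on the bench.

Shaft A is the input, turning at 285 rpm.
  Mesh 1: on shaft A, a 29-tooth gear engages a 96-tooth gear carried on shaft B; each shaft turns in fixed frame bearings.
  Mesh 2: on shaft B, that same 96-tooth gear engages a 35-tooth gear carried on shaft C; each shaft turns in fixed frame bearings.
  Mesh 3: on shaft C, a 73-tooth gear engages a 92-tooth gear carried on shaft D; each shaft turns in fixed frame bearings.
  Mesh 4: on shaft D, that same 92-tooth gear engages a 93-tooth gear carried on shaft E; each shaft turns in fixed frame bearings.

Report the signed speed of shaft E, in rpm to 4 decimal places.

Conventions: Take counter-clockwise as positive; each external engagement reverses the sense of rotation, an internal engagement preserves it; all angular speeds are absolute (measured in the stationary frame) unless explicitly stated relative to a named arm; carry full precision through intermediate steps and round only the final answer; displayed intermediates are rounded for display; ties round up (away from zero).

+185.3594 rpm

4-mesh fixed-axis compound train (all bearings frame-fixed)
mesh 1 [29T→96T]: ω = 285.0000×29/96 = 86.0938 rpm, sense flips to −
mesh 2 [96T→35T]: ω = 86.0938×96/35 = 236.1429 rpm, sense flips to +
mesh 3 [73T→92T]: ω = 236.1429×73/92 = 187.3742 rpm, sense flips to −
mesh 4 [92T→93T]: ω = 187.3742×92/93 = 185.3594 rpm, sense flips to +
signed output speed = +185.3594 rpm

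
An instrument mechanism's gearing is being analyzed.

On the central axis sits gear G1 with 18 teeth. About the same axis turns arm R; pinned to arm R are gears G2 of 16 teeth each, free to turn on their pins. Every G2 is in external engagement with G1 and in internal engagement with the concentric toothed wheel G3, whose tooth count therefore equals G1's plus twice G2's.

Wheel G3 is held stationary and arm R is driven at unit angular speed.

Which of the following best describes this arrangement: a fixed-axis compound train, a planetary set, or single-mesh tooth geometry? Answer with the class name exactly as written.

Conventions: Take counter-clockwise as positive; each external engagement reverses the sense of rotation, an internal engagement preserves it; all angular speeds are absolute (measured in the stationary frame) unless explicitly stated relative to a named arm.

planetary set

recognized (axles ride arm R): planetary set, 18/16/50 teeth
classification: planetary set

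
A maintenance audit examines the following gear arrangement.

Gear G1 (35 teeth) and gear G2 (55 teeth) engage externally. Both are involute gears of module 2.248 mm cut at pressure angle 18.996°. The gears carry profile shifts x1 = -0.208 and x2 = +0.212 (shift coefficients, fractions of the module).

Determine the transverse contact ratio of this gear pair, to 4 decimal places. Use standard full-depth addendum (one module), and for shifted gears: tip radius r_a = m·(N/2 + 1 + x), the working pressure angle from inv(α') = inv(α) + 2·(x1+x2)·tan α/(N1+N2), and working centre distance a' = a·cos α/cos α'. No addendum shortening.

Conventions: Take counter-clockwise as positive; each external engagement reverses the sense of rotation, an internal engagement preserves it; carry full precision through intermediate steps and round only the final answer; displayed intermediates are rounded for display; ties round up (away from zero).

topology: single-mesh involute geometry — m = 2.248, 35T/55T pair
base radii: r_b1 = 37.197595, r_b2 = 58.453363
tip radii: r_a1 = 41.120416, r_a2 = 64.544576
inv(α') = inv(18.996°) + 2·(-0.208+0.212)·tan α/(35+55) = 0.01273738  ⇒  α' = 19.01078°
a' = a·cos α / cos α' = 101.1600·cos 18.996°/cos 19.01078° = 101.168989
action lengths: √(r_a1²−r_b1²) = 17.527908, √(r_a2²−r_b2²) = 27.371639
base pitch p_b = π·m·cos α = 6.677697
CR = (17.527908 + 27.371639 − 101.168989·sin 19.01078°)/6.677697 = 1.788662
contact ratio ≈ 1.7887

1.7887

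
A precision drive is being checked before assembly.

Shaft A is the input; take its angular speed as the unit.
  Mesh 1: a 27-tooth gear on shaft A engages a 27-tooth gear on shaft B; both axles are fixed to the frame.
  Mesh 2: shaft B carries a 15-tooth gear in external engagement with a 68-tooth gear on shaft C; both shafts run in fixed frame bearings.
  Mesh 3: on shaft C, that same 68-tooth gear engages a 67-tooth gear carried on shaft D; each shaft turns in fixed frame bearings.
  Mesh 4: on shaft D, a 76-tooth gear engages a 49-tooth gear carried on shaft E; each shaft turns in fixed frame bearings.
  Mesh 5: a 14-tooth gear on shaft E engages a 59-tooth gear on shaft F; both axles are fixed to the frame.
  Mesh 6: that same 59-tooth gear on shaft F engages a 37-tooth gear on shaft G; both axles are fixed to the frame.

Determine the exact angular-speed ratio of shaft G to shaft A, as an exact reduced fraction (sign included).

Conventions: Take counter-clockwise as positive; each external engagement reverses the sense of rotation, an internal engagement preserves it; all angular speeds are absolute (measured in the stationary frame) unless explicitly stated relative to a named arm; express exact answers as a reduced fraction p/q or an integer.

class = fixed-axis compound train [6 meshes; 6 ratios multiply, 6 sense flips]
mesh 1 [27T→27T]: running ratio 1, sense −
mesh 2 [15T→68T]: running ratio 15/68, sense +
mesh 3 [68T→67T]: running ratio 15/67, sense −
mesh 4 [76T→49T]: running ratio 1140/3283, sense +
mesh 5 [14T→59T]: running ratio 2280/27671, sense −
mesh 6 [59T→37T]: running ratio 2280/17353, sense +
ω_out/ω_in = 2280/17353

2280/17353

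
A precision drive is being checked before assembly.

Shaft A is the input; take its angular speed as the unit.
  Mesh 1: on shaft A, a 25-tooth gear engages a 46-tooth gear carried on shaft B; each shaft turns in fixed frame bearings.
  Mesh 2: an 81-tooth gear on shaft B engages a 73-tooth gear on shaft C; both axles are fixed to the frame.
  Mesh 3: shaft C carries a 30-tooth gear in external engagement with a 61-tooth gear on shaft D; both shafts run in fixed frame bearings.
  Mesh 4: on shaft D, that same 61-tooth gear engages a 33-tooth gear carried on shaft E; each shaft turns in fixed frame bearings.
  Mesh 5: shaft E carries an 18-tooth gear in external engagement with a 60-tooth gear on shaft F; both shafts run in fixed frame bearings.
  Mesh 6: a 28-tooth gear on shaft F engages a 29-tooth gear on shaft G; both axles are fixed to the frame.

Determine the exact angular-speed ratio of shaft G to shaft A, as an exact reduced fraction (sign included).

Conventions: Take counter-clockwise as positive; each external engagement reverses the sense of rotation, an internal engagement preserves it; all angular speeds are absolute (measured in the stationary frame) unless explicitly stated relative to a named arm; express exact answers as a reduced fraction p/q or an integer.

class = fixed-axis compound train [6 meshes; 6 ratios multiply, 6 sense flips]
mesh 1 [25T→46T]: running ratio 25/46, sense −
mesh 2 [81T→73T]: running ratio 2025/3358, sense +
mesh 3 [30T→61T]: running ratio 30375/102419, sense −
mesh 4 [61T→33T]: running ratio 10125/18469, sense +
mesh 5 [18T→60T]: running ratio 6075/36938, sense −
mesh 6 [28T→29T]: running ratio 85050/535601, sense +
ω_out/ω_in = 85050/535601

85050/535601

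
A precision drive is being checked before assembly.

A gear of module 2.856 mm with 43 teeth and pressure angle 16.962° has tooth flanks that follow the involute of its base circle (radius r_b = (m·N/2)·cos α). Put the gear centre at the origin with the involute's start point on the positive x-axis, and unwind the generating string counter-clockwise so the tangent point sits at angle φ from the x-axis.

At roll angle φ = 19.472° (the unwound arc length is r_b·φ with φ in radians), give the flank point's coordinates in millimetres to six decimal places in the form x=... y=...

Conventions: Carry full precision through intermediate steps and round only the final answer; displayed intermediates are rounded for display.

x=62.027295 y=0.759625

class = single-mesh tooth geometry [base-circle involute, m = 2.856, 43T]
pitch radius r_p = m·N/2 = 2.856·43/2 = 61.404000
base radius r_b = r_p·cos α = 61.404000·cos 16.962° = 58.732831
roll angle φ = 19.472° = 0.33985051 rad
x = r_b·(cos φ + φ·sin φ) = 62.027295
y = r_b·(sin φ − φ·cos φ) = 0.759625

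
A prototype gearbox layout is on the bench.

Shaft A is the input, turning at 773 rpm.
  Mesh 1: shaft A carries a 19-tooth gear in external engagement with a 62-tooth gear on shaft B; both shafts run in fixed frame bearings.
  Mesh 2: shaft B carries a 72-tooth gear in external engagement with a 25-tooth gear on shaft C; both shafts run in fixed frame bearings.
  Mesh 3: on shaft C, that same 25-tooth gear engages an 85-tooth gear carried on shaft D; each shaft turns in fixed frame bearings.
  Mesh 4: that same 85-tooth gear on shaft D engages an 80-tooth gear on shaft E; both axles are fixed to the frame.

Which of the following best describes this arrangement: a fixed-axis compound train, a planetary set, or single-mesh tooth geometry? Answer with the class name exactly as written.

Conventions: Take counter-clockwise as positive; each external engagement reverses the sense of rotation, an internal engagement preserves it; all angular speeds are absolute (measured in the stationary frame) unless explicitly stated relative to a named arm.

recognized (5 fixed axles, 4 meshes): fixed-axis compound train
classification: fixed-axis compound train

fixed-axis compound train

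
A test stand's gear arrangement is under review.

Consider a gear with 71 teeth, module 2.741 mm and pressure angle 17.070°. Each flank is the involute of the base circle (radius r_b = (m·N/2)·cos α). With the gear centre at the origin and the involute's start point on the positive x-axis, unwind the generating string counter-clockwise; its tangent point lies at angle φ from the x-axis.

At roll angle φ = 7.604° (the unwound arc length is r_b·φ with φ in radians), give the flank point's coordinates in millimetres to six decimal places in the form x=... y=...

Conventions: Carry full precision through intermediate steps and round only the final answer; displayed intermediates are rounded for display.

single-mesh involute tooth geometry (71T wheel at module 2.741)
pitch radius r_p = m·N/2 = 2.741·71/2 = 97.305500
base radius r_b = r_p·cos α = 97.305500·cos 17.070° = 93.018886
roll angle φ = 7.604° = 0.13271484 rad
x = r_b·(cos φ + φ·sin φ) = 93.834463
y = r_b·(sin φ − φ·cos φ) = 0.072351

x=93.834463 y=0.072351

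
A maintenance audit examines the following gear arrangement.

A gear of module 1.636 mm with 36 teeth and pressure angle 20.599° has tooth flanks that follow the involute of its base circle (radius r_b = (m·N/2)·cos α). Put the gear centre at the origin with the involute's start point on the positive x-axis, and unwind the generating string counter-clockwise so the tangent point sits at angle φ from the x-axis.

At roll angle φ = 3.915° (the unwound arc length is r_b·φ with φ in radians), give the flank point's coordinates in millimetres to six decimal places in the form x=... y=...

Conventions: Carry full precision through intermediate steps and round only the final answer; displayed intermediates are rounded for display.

single-mesh involute tooth geometry (36T wheel at module 1.636)
pitch radius r_p = m·N/2 = 1.636·36/2 = 29.448000
base radius r_b = r_p·cos α = 29.448000·cos 20.599° = 27.565262
roll angle φ = 3.915° = 0.06832964 rad
x = r_b·(cos φ + φ·sin φ) = 27.629537
y = r_b·(sin φ − φ·cos φ) = 0.002930

x=27.629537 y=0.002930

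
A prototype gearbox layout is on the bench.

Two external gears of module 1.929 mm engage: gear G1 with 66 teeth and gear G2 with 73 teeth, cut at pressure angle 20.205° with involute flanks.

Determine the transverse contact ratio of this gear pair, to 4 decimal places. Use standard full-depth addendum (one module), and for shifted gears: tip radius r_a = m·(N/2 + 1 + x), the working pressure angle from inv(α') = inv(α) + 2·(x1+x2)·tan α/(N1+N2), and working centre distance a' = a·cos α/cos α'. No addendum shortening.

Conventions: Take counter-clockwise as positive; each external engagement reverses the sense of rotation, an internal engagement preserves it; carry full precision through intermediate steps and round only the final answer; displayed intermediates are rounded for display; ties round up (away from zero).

recognized (one external pair, fixed centres): single-mesh tooth geometry, m = 1.929, N1 = 66, N2 = 73
base radii: r_b1 = 59.739732, r_b2 = 66.075764
tip radii: r_a1 = 65.586000, r_a2 = 72.337500
no profile shift: α' = α, a' = a
action lengths: √(r_a1²−r_b1²) = 27.068207, √(r_a2²−r_b2²) = 29.439893
base pitch p_b = π·m·cos α = 5.687209
CR = (27.068207 + 29.439893 − 134.065500·sin 20.20500°)/5.687209 = 1.794297
contact ratio ≈ 1.7943

1.7943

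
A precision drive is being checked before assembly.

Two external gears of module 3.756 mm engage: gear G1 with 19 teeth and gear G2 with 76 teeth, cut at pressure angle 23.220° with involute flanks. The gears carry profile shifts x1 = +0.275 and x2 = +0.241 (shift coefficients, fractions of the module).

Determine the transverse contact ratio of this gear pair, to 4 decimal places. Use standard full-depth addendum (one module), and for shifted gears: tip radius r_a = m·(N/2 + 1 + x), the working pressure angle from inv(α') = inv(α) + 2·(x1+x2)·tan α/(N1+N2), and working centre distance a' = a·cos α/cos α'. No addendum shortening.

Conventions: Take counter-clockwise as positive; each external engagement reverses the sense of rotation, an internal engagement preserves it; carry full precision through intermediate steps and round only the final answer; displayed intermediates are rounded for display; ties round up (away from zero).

topology: single-mesh involute geometry — m = 3.756, 19T/76T pair
base radii: r_b1 = 32.791678, r_b2 = 131.166714
tip radii: r_a1 = 40.470900, r_a2 = 147.389196
inv(α') = inv(23.220°) + 2·(+0.275+0.241)·tan α/(19+76) = 0.02840879  ⇒  α' = 24.57922°
a' = a·cos α / cos α' = 178.4100·cos 23.220°/cos 24.57922° = 180.295500
action lengths: √(r_a1²−r_b1²) = 23.719181, √(r_a2²−r_b2²) = 67.222528
base pitch p_b = π·m·cos α = 10.844010
CR = (23.719181 + 67.222528 − 180.295500·sin 24.57922°)/10.844010 = 1.470639
contact ratio ≈ 1.4706

1.4706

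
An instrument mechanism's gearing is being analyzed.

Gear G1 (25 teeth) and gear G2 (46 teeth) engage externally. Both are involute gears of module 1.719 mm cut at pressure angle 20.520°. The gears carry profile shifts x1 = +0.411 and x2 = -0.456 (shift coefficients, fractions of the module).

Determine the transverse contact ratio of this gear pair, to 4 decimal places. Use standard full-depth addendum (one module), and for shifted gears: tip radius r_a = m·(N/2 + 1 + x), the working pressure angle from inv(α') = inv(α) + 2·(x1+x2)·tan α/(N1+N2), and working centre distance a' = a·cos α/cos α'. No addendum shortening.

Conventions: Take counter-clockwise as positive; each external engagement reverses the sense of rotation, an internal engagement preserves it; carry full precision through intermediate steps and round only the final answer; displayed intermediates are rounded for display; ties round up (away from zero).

1.5986

single-mesh involute tooth geometry (25T engaging 46T at module 1.719)
base radii: r_b1 = 20.124116, r_b2 = 37.028373
tip radii: r_a1 = 23.913009, r_a2 = 40.472136
inv(α') = inv(20.520°) + 2·(+0.411-0.456)·tan α/(25+46) = 0.01566659  ⇒  α' = 20.32392°
a' = a·cos α / cos α' = 61.0245·cos 20.520°/cos 20.32392° = 60.946790
action lengths: √(r_a1²−r_b1²) = 12.917119, √(r_a2²−r_b2²) = 16.336872
base pitch p_b = π·m·cos α = 5.057742
CR = (12.917119 + 16.336872 − 60.946790·sin 20.32392°)/5.057742 = 1.598642
contact ratio ≈ 1.5986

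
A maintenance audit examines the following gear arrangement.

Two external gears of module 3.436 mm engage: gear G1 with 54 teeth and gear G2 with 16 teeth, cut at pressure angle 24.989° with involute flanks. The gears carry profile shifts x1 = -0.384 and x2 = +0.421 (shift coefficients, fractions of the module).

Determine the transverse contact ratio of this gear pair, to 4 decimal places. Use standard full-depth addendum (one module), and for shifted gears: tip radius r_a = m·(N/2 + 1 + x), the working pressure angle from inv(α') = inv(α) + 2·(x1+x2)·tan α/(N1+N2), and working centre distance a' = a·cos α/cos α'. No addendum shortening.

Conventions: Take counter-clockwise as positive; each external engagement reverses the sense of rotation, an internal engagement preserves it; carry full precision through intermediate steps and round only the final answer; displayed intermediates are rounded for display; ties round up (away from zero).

1.3830

class = single-mesh tooth geometry [involute pair 54T × 16T, m = 3.436]
base radii: r_b1 = 84.087512, r_b2 = 24.914818
tip radii: r_a1 = 94.888576, r_a2 = 32.370556
inv(α') = inv(24.989°) + 2·(-0.384+0.421)·tan α/(54+16) = 0.03042633  ⇒  α' = 25.11819°
a' = a·cos α / cos α' = 120.2600·cos 24.989°/cos 25.11819° = 120.386825
action lengths: √(r_a1²−r_b1²) = 43.967400, √(r_a2²−r_b2²) = 20.666512
base pitch p_b = π·m·cos α = 9.784026
CR = (43.967400 + 20.666512 − 120.386825·sin 25.11819°)/9.784026 = 1.382996
contact ratio ≈ 1.3830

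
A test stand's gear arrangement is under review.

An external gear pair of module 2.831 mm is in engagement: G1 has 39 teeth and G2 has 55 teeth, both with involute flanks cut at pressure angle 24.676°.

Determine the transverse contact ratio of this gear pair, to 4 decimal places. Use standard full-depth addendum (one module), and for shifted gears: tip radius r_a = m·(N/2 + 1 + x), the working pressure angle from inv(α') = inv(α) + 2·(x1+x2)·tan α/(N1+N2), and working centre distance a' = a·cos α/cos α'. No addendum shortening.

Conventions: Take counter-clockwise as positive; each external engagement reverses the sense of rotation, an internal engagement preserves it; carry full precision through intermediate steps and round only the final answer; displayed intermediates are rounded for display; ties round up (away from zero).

single-mesh involute tooth geometry (39T engaging 55T at module 2.831)
base radii: r_b1 = 50.163398, r_b2 = 70.743254
tip radii: r_a1 = 58.035500, r_a2 = 80.683500
no profile shift: α' = α, a' = a
action lengths: √(r_a1²−r_b1²) = 29.184804, √(r_a2²−r_b2²) = 38.797155
base pitch p_b = π·m·cos α = 8.081690
CR = (29.184804 + 38.797155 − 133.057000·sin 24.67600°)/8.081690 = 1.538349
contact ratio ≈ 1.5383

1.5383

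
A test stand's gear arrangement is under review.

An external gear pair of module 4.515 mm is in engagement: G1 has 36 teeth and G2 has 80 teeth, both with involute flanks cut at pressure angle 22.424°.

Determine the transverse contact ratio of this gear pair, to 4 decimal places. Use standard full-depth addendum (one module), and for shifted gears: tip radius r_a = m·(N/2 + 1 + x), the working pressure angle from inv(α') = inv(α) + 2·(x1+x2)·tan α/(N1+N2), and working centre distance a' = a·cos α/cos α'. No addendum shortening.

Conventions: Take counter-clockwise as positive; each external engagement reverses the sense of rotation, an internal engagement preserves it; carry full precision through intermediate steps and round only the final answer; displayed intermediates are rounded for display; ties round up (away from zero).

1.6403

single-mesh involute tooth geometry (36T engaging 80T at module 4.515)
base radii: r_b1 = 75.124877, r_b2 = 166.944171
tip radii: r_a1 = 85.785000, r_a2 = 185.115000
no profile shift: α' = α, a' = a
action lengths: √(r_a1²−r_b1²) = 41.416411, √(r_a2²−r_b2²) = 79.982541
base pitch p_b = π·m·cos α = 13.111765
CR = (41.416411 + 79.982541 − 261.870000·sin 22.42400°)/13.111765 = 1.640256
contact ratio ≈ 1.6403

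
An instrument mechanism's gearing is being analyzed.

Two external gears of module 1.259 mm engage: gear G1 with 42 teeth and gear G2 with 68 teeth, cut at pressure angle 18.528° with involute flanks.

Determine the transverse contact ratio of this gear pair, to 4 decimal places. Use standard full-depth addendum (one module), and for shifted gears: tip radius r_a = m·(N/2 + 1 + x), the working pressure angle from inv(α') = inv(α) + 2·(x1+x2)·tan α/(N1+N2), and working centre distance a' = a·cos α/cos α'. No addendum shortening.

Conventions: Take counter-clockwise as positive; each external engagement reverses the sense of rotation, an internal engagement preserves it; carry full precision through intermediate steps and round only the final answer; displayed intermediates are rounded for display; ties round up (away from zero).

recognized (one external pair, fixed centres): single-mesh tooth geometry, m = 1.259, N1 = 42, N2 = 68
base radii: r_b1 = 25.068626, r_b2 = 40.587300
tip radii: r_a1 = 27.698000, r_a2 = 44.065000
no profile shift: α' = α, a' = a
action lengths: √(r_a1²−r_b1²) = 11.778929, √(r_a2²−r_b2²) = 17.157952
base pitch p_b = π·m·cos α = 3.750258
CR = (11.778929 + 17.157952 − 69.245000·sin 18.52800°)/3.750258 = 1.848682
contact ratio ≈ 1.8487

1.8487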